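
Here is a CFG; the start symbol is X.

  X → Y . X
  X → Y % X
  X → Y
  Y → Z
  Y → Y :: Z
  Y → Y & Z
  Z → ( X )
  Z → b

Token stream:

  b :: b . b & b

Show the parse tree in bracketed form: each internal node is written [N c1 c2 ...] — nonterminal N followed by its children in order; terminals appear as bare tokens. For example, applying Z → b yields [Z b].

X
Y . X
Y :: Z . X
Z :: Z . X
b :: Z . X
b :: b . X
b :: b . Y
b :: b . Y & Z
b :: b . Z & Z
b :: b . b & Z
b :: b . b & b

[X [Y [Y [Z b]] :: [Z b]] . [X [Y [Y [Z b]] & [Z b]]]]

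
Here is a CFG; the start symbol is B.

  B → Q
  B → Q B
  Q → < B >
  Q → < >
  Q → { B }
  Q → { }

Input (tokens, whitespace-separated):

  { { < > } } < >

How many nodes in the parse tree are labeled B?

4

[B [Q { [B [Q { [B [Q < >]] }]] }] [B [Q < >]]]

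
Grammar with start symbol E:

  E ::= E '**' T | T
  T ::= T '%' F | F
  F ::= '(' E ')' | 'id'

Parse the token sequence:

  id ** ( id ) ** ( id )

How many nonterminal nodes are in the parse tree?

15

[E [E [E [T [F id]]] ** [T [F ( [E [T [F id]]] )]]] ** [T [F ( [E [T [F id]]] )]]]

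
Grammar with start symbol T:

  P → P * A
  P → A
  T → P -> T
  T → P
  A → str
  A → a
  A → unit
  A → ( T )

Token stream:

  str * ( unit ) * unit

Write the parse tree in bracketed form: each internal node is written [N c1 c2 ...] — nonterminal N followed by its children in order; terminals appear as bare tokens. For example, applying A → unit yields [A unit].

[T [P [P [P [A str]] * [A ( [T [P [A unit]]] )]] * [A unit]]]

T
P
P * A
P * A * A
A * A * A
str * A * A
str * ( T ) * A
str * ( P ) * A
str * ( A ) * A
str * ( unit ) * A
str * ( unit ) * unit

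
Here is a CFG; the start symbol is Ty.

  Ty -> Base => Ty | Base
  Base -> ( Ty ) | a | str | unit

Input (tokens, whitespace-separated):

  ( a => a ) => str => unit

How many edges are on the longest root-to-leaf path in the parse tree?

[Ty [Base ( [Ty [Base a] => [Ty [Base a]]] )] => [Ty [Base str] => [Ty [Base unit]]]]

5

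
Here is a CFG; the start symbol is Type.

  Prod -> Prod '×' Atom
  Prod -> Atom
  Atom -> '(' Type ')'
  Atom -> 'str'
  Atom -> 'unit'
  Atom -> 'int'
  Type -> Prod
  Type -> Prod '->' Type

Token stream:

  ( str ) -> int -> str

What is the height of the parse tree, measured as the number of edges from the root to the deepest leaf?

6

[Type [Prod [Atom ( [Type [Prod [Atom str]]] )]] -> [Type [Prod [Atom int]] -> [Type [Prod [Atom str]]]]]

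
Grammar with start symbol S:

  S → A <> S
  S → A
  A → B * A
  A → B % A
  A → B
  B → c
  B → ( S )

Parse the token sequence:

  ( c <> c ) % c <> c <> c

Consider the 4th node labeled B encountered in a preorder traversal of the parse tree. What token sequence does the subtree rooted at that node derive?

c

[S [A [B ( [S [A [B c]] <> [S [A [B c]]]] )] % [A [B c]]] <> [S [A [B c]] <> [S [A [B c]]]]]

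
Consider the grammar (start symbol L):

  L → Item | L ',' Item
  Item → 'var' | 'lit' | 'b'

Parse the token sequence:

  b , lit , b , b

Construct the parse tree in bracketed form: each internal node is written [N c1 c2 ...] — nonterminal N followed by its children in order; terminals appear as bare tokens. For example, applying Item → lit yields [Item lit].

L
L , Item
L , Item , Item
L , Item , Item , Item
Item , Item , Item , Item
b , Item , Item , Item
b , lit , Item , Item
b , lit , b , Item
b , lit , b , b

[L [L [L [L [Item b]] , [Item lit]] , [Item b]] , [Item b]]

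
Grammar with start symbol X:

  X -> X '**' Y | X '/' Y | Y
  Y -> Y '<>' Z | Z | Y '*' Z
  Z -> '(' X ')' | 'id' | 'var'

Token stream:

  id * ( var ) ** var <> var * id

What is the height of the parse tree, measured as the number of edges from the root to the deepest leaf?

[X [X [Y [Y [Z id]] * [Z ( [X [Y [Z var]]] )]]] ** [Y [Y [Y [Z var]] <> [Z var]] * [Z id]]]

7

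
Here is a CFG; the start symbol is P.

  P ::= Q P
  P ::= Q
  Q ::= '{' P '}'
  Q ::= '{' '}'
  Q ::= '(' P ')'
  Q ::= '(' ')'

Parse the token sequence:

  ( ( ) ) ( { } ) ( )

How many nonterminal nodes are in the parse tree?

[P [Q ( [P [Q ( )]] )] [P [Q ( [P [Q { }]] )] [P [Q ( )]]]]

10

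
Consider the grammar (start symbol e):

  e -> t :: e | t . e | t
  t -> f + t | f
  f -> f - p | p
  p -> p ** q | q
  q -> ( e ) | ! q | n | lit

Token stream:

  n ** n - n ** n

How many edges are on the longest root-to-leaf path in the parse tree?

7

[e [t [f [f [p [p [q n]] ** [q n]]] - [p [p [q n]] ** [q n]]]]]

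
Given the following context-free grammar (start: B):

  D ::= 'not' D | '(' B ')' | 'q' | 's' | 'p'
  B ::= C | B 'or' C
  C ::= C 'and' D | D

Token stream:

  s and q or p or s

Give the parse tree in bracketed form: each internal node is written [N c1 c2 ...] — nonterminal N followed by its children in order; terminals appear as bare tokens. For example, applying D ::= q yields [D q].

B
B or C
B or C or C
C or C or C
C and D or C or C
D and D or C or C
s and D or C or C
s and q or C or C
s and q or D or C
s and q or p or C
s and q or p or D
s and q or p or s

[B [B [B [C [C [D s]] and [D q]]] or [C [D p]]] or [C [D s]]]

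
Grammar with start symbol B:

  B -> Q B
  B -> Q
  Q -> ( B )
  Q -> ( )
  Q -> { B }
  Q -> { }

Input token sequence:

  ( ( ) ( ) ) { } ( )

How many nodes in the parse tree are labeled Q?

5

[B [Q ( [B [Q ( )] [B [Q ( )]]] )] [B [Q { }] [B [Q ( )]]]]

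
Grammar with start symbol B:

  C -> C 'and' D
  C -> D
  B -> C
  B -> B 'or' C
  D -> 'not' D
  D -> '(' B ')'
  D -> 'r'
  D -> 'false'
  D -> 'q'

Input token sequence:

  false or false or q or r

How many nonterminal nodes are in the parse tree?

[B [B [B [B [C [D false]]] or [C [D false]]] or [C [D q]]] or [C [D r]]]

12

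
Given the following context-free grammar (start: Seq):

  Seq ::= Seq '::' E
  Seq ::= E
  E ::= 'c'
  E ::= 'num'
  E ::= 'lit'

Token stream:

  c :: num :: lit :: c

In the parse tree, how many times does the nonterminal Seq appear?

4

[Seq [Seq [Seq [Seq [E c]] :: [E num]] :: [E lit]] :: [E c]]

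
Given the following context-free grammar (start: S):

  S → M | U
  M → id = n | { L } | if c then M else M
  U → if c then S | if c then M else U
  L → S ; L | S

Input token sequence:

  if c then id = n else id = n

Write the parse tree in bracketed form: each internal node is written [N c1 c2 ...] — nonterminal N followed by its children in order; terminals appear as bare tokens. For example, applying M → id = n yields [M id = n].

S
M
if c then M else M
if c then id = n else M
if c then id = n else id = n

[S [M if c then [M id = n] else [M id = n]]]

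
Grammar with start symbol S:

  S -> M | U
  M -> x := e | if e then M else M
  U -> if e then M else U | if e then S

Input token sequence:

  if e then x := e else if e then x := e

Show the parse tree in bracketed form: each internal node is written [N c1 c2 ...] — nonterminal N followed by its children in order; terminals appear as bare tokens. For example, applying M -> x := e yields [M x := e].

[S [U if e then [M x := e] else [U if e then [S [M x := e]]]]]

S
U
if e then M else U
if e then x := e else U
if e then x := e else if e then S
if e then x := e else if e then M
if e then x := e else if e then x := e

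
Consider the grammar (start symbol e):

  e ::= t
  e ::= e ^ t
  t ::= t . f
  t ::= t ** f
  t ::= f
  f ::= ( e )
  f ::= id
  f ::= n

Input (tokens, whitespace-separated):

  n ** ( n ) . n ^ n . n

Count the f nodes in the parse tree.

[e [e [t [t [t [f n]] ** [f ( [e [t [f n]]] )]] . [f n]]] ^ [t [t [f n]] . [f n]]]

6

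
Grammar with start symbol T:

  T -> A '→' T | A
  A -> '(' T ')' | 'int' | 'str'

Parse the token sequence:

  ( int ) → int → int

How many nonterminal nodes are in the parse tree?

[T [A ( [T [A int]] )] → [T [A int] → [T [A int]]]]

8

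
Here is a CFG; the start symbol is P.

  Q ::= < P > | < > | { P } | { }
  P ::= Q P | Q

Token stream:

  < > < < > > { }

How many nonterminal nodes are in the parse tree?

[P [Q < >] [P [Q < [P [Q < >]] >] [P [Q { }]]]]

8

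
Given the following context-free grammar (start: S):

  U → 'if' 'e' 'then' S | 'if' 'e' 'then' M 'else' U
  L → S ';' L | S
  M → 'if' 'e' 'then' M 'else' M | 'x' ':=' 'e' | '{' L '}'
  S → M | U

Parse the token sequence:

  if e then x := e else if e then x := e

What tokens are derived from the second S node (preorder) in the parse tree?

[S [U if e then [M x := e] else [U if e then [S [M x := e]]]]]

x := e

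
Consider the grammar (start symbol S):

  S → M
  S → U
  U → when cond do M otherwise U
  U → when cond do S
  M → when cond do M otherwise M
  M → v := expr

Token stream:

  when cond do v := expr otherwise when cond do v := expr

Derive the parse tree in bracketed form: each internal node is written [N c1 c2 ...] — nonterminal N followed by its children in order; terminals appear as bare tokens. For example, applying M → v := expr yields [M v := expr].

S
U
when cond do M otherwise U
when cond do v := expr otherwise U
when cond do v := expr otherwise when cond do S
when cond do v := expr otherwise when cond do M
when cond do v := expr otherwise when cond do v := expr

[S [U when cond do [M v := expr] otherwise [U when cond do [S [M v := expr]]]]]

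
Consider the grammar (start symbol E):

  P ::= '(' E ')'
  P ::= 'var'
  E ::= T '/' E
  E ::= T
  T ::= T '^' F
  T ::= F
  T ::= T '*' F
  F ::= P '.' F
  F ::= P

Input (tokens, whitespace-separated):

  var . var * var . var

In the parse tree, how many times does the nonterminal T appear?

[E [T [T [F [P var] . [F [P var]]]] * [F [P var] . [F [P var]]]]]

2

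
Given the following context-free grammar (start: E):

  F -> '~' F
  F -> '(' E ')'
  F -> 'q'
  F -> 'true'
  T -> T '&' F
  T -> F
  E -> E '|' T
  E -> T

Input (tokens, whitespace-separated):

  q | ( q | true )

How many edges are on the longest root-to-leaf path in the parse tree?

[E [E [T [F q]]] | [T [F ( [E [E [T [F q]]] | [T [F true]]] )]]]

7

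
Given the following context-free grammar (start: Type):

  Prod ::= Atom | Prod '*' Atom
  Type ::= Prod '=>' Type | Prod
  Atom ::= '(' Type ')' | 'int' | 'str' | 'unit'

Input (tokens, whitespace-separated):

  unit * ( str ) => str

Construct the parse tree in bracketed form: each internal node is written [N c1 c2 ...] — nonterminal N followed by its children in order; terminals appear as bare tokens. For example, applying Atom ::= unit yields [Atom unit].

Type
Prod => Type
Prod * Atom => Type
Atom * Atom => Type
unit * Atom => Type
unit * ( Type ) => Type
unit * ( Prod ) => Type
unit * ( Atom ) => Type
unit * ( str ) => Type
unit * ( str ) => Prod
unit * ( str ) => Atom
unit * ( str ) => str

[Type [Prod [Prod [Atom unit]] * [Atom ( [Type [Prod [Atom str]]] )]] => [Type [Prod [Atom str]]]]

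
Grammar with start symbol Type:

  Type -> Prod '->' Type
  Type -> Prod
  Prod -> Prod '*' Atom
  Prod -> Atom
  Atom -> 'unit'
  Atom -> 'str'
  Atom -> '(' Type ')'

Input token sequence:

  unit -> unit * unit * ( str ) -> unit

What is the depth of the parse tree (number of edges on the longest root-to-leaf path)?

7

[Type [Prod [Atom unit]] -> [Type [Prod [Prod [Prod [Atom unit]] * [Atom unit]] * [Atom ( [Type [Prod [Atom str]]] )]] -> [Type [Prod [Atom unit]]]]]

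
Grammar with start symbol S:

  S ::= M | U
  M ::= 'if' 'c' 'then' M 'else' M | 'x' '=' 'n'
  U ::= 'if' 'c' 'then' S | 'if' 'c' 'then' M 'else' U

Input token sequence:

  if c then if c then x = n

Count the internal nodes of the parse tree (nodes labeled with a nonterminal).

[S [U if c then [S [U if c then [S [M x = n]]]]]]

6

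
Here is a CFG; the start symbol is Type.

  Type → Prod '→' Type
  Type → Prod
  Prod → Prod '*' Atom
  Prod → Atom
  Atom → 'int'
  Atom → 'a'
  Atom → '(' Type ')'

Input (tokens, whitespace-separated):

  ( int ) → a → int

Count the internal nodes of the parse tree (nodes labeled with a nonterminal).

[Type [Prod [Atom ( [Type [Prod [Atom int]]] )]] → [Type [Prod [Atom a]] → [Type [Prod [Atom int]]]]]

12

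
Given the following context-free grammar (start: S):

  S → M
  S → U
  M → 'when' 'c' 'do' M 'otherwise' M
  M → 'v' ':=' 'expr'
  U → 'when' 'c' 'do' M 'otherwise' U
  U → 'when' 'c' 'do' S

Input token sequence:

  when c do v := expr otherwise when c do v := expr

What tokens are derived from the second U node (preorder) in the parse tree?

[S [U when c do [M v := expr] otherwise [U when c do [S [M v := expr]]]]]

when c do v := expr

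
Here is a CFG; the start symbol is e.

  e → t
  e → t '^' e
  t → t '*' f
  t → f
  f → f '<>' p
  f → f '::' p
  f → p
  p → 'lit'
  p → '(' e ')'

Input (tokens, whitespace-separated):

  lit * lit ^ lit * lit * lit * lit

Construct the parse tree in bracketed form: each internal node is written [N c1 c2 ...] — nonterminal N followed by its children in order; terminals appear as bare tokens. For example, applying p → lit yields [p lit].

e
t ^ e
t * f ^ e
f * f ^ e
p * f ^ e
lit * f ^ e
lit * p ^ e
lit * lit ^ e
lit * lit ^ t
lit * lit ^ t * f
lit * lit ^ t * f * f
lit * lit ^ t * f * f * f
lit * lit ^ f * f * f * f
lit * lit ^ p * f * f * f
lit * lit ^ lit * f * f * f
lit * lit ^ lit * p * f * f
lit * lit ^ lit * lit * f * f
lit * lit ^ lit * lit * p * f
lit * lit ^ lit * lit * lit * f
lit * lit ^ lit * lit * lit * p
lit * lit ^ lit * lit * lit * lit

[e [t [t [f [p lit]]] * [f [p lit]]] ^ [e [t [t [t [t [f [p lit]]] * [f [p lit]]] * [f [p lit]]] * [f [p lit]]]]]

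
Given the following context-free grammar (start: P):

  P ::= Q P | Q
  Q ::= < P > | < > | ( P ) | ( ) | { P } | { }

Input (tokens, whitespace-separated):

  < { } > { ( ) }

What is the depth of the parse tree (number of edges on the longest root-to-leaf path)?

5

[P [Q < [P [Q { }]] >] [P [Q { [P [Q ( )]] }]]]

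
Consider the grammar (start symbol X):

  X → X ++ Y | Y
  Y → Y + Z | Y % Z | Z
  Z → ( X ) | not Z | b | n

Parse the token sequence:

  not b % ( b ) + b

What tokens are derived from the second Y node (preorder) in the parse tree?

not b % ( b )

[X [Y [Y [Y [Z not [Z b]]] % [Z ( [X [Y [Z b]]] )]] + [Z b]]]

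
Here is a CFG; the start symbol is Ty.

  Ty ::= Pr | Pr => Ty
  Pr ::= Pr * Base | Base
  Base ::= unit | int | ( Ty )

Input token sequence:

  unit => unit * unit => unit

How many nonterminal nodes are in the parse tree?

[Ty [Pr [Base unit]] => [Ty [Pr [Pr [Base unit]] * [Base unit]] => [Ty [Pr [Base unit]]]]]

11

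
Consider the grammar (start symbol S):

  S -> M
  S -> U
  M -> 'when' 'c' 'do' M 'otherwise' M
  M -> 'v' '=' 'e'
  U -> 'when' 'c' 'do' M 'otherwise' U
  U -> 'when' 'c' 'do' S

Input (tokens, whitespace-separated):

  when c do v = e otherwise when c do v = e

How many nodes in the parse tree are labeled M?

2

[S [U when c do [M v = e] otherwise [U when c do [S [M v = e]]]]]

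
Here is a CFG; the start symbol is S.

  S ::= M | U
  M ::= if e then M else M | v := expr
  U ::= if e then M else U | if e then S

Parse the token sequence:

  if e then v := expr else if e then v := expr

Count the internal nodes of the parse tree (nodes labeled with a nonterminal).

[S [U if e then [M v := expr] else [U if e then [S [M v := expr]]]]]

6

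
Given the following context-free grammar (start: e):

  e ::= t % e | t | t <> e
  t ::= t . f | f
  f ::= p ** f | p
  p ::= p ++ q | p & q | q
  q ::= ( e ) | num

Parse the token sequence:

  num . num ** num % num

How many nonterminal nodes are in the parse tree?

17

[e [t [t [f [p [q num]]]] . [f [p [q num]] ** [f [p [q num]]]]] % [e [t [f [p [q num]]]]]]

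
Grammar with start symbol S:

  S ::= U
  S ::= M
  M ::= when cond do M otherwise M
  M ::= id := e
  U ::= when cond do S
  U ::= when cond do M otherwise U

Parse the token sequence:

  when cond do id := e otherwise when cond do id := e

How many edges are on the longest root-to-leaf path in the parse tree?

[S [U when cond do [M id := e] otherwise [U when cond do [S [M id := e]]]]]

5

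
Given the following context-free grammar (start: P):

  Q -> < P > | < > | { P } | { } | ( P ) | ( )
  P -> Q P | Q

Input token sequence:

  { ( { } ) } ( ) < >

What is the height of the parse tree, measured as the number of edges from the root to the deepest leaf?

6

[P [Q { [P [Q ( [P [Q { }]] )]] }] [P [Q ( )] [P [Q < >]]]]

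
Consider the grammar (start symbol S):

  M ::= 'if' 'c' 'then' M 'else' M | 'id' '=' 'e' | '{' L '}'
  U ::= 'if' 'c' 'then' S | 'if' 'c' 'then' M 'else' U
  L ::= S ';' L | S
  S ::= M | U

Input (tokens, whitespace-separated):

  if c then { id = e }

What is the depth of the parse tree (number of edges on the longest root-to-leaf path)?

7

[S [U if c then [S [M { [L [S [M id = e]]] }]]]]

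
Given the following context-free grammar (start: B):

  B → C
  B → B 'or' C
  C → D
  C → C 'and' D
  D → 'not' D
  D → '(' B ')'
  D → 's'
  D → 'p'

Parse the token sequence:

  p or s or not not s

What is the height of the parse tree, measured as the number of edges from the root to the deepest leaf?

5

[B [B [B [C [D p]]] or [C [D s]]] or [C [D not [D not [D s]]]]]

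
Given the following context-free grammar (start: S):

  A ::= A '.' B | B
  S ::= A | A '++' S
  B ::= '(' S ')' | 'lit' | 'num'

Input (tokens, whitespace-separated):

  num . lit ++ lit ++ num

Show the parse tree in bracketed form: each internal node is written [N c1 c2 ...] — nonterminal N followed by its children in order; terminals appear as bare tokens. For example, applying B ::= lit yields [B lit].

[S [A [A [B num]] . [B lit]] ++ [S [A [B lit]] ++ [S [A [B num]]]]]

S
A ++ S
A . B ++ S
B . B ++ S
num . B ++ S
num . lit ++ S
num . lit ++ A ++ S
num . lit ++ B ++ S
num . lit ++ lit ++ S
num . lit ++ lit ++ A
num . lit ++ lit ++ B
num . lit ++ lit ++ num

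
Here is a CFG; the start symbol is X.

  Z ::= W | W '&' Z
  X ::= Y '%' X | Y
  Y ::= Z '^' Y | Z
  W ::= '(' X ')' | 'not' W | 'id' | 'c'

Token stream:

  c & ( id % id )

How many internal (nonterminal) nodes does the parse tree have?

14

[X [Y [Z [W c] & [Z [W ( [X [Y [Z [W id]]] % [X [Y [Z [W id]]]]] )]]]]]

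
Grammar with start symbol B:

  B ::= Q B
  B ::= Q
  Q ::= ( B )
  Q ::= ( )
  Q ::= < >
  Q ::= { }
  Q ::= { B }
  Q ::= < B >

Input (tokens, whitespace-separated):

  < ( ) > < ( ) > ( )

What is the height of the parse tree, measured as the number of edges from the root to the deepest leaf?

[B [Q < [B [Q ( )]] >] [B [Q < [B [Q ( )]] >] [B [Q ( )]]]]

5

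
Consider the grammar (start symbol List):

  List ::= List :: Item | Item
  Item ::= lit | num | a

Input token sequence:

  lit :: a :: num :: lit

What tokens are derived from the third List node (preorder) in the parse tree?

lit :: a

[List [List [List [List [Item lit]] :: [Item a]] :: [Item num]] :: [Item lit]]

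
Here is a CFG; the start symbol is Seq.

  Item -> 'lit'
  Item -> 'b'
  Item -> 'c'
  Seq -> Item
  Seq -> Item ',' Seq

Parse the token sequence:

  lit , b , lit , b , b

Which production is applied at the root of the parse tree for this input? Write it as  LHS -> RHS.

Seq -> Item ',' Seq

[Seq [Item lit] , [Seq [Item b] , [Seq [Item lit] , [Seq [Item b] , [Seq [Item b]]]]]]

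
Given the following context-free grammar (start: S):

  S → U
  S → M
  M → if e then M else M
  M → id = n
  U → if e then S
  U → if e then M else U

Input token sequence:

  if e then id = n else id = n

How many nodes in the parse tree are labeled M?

3

[S [M if e then [M id = n] else [M id = n]]]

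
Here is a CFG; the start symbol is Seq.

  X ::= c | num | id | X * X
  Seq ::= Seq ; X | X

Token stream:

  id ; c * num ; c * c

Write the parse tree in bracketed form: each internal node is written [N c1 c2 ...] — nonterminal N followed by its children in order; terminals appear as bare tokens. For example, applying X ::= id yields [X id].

[Seq [Seq [Seq [X id]] ; [X [X c] * [X num]]] ; [X [X c] * [X c]]]

Seq
Seq ; X
Seq ; X ; X
X ; X ; X
id ; X ; X
id ; X * X ; X
id ; c * X ; X
id ; c * num ; X
id ; c * num ; X * X
id ; c * num ; c * X
id ; c * num ; c * c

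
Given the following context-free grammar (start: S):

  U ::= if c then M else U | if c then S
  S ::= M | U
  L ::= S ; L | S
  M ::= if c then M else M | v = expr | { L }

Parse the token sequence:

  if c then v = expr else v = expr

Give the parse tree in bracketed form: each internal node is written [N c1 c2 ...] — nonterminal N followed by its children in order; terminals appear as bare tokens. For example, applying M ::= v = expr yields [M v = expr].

S
M
if c then M else M
if c then v = expr else M
if c then v = expr else v = expr

[S [M if c then [M v = expr] else [M v = expr]]]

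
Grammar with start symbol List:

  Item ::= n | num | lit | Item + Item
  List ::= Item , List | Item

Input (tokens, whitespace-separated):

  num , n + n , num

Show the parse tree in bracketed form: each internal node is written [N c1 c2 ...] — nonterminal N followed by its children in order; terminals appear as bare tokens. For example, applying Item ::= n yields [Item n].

[List [Item num] , [List [Item [Item n] + [Item n]] , [List [Item num]]]]

List
Item , List
num , List
num , Item , List
num , Item + Item , List
num , n + Item , List
num , n + n , List
num , n + n , Item
num , n + n , num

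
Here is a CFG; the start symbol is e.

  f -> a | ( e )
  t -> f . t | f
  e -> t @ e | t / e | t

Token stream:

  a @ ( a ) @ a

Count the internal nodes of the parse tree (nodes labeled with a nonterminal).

12

[e [t [f a]] @ [e [t [f ( [e [t [f a]]] )]] @ [e [t [f a]]]]]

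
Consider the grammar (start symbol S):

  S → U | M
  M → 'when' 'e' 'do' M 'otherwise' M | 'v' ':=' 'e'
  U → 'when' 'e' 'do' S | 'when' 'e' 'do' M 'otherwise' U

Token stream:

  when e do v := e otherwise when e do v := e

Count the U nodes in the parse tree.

2

[S [U when e do [M v := e] otherwise [U when e do [S [M v := e]]]]]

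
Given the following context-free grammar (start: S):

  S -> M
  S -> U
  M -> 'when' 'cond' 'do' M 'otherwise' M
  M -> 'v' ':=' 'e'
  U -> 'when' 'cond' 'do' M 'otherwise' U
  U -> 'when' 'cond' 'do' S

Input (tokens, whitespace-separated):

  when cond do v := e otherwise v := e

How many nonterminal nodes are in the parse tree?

[S [M when cond do [M v := e] otherwise [M v := e]]]

4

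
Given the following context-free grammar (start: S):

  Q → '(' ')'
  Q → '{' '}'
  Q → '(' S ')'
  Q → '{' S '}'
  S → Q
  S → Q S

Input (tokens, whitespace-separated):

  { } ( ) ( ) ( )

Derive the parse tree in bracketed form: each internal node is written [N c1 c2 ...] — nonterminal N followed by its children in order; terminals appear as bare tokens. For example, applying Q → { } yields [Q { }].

S
Q S
{ } S
{ } Q S
{ } ( ) S
{ } ( ) Q S
{ } ( ) ( ) S
{ } ( ) ( ) Q
{ } ( ) ( ) ( )

[S [Q { }] [S [Q ( )] [S [Q ( )] [S [Q ( )]]]]]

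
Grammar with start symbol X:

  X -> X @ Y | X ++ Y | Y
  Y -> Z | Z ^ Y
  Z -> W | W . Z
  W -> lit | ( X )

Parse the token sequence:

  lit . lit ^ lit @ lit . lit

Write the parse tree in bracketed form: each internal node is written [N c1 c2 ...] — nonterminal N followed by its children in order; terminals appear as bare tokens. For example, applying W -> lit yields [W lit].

X
X @ Y
Y @ Y
Z ^ Y @ Y
W . Z ^ Y @ Y
lit . Z ^ Y @ Y
lit . W ^ Y @ Y
lit . lit ^ Y @ Y
lit . lit ^ Z @ Y
lit . lit ^ W @ Y
lit . lit ^ lit @ Y
lit . lit ^ lit @ Z
lit . lit ^ lit @ W . Z
lit . lit ^ lit @ lit . Z
lit . lit ^ lit @ lit . W
lit . lit ^ lit @ lit . lit

[X [X [Y [Z [W lit] . [Z [W lit]]] ^ [Y [Z [W lit]]]]] @ [Y [Z [W lit] . [Z [W lit]]]]]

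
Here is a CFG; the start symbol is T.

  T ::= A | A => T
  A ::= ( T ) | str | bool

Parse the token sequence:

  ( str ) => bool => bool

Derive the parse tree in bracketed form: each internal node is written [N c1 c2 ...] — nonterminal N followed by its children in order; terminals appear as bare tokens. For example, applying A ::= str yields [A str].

T
A => T
( T ) => T
( A ) => T
( str ) => T
( str ) => A => T
( str ) => bool => T
( str ) => bool => A
( str ) => bool => bool

[T [A ( [T [A str]] )] => [T [A bool] => [T [A bool]]]]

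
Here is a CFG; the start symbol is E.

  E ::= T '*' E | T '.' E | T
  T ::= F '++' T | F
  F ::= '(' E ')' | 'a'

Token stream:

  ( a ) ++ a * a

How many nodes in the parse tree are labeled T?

[E [T [F ( [E [T [F a]]] )] ++ [T [F a]]] * [E [T [F a]]]]

4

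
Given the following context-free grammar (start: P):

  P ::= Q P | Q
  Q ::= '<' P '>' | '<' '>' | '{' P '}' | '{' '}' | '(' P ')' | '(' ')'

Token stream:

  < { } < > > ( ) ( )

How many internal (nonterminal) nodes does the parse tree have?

10

[P [Q < [P [Q { }] [P [Q < >]]] >] [P [Q ( )] [P [Q ( )]]]]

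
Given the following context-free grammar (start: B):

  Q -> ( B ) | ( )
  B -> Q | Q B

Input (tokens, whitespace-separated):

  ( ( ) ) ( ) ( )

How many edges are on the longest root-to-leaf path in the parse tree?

4

[B [Q ( [B [Q ( )]] )] [B [Q ( )] [B [Q ( )]]]]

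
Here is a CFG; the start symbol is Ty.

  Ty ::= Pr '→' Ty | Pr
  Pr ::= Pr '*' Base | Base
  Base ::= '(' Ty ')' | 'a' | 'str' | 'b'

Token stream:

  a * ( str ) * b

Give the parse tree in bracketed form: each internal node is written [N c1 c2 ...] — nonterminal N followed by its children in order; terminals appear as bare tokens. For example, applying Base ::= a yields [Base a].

Ty
Pr
Pr * Base
Pr * Base * Base
Base * Base * Base
a * Base * Base
a * ( Ty ) * Base
a * ( Pr ) * Base
a * ( Base ) * Base
a * ( str ) * Base
a * ( str ) * b

[Ty [Pr [Pr [Pr [Base a]] * [Base ( [Ty [Pr [Base str]]] )]] * [Base b]]]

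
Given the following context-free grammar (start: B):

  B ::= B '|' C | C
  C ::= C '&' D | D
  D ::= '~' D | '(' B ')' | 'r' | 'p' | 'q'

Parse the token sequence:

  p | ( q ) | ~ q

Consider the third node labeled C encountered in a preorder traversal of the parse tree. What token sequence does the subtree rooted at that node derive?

q

[B [B [B [C [D p]]] | [C [D ( [B [C [D q]]] )]]] | [C [D ~ [D q]]]]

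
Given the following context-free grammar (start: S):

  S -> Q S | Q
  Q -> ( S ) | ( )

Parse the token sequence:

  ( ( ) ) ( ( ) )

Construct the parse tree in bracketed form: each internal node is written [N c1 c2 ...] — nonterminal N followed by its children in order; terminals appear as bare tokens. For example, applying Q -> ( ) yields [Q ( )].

S
Q S
( S ) S
( Q ) S
( ( ) ) S
( ( ) ) Q
( ( ) ) ( S )
( ( ) ) ( Q )
( ( ) ) ( ( ) )

[S [Q ( [S [Q ( )]] )] [S [Q ( [S [Q ( )]] )]]]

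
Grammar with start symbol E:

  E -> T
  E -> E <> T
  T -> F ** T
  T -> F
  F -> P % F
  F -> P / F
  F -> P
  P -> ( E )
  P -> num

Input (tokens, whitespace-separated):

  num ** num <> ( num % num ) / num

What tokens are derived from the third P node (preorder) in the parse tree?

[E [E [T [F [P num]] ** [T [F [P num]]]]] <> [T [F [P ( [E [T [F [P num] % [F [P num]]]]] )] / [F [P num]]]]]

( num % num )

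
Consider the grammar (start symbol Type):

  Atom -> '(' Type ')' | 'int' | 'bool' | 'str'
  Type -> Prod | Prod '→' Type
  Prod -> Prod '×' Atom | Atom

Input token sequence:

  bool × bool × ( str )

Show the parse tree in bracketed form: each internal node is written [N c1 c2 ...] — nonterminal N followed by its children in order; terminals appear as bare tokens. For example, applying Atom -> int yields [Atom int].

Type
Prod
Prod × Atom
Prod × Atom × Atom
Atom × Atom × Atom
bool × Atom × Atom
bool × bool × Atom
bool × bool × ( Type )
bool × bool × ( Prod )
bool × bool × ( Atom )
bool × bool × ( str )

[Type [Prod [Prod [Prod [Atom bool]] × [Atom bool]] × [Atom ( [Type [Prod [Atom str]]] )]]]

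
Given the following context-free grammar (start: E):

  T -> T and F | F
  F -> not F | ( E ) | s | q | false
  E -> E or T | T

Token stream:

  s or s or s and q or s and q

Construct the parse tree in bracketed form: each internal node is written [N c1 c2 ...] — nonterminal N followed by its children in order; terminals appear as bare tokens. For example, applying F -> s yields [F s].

E
E or T
E or T or T
E or T or T or T
T or T or T or T
F or T or T or T
s or T or T or T
s or F or T or T
s or s or T or T
s or s or T and F or T
s or s or F and F or T
s or s or s and F or T
s or s or s and q or T
s or s or s and q or T and F
s or s or s and q or F and F
s or s or s and q or s and F
s or s or s and q or s and q

[E [E [E [E [T [F s]]] or [T [F s]]] or [T [T [F s]] and [F q]]] or [T [T [F s]] and [F q]]]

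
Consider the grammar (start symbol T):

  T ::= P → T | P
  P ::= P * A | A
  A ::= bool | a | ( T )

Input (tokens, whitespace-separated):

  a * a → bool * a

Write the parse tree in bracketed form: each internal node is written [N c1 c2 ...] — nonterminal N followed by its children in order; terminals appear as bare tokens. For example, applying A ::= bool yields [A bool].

T
P → T
P * A → T
A * A → T
a * A → T
a * a → T
a * a → P
a * a → P * A
a * a → A * A
a * a → bool * A
a * a → bool * a

[T [P [P [A a]] * [A a]] → [T [P [P [A bool]] * [A a]]]]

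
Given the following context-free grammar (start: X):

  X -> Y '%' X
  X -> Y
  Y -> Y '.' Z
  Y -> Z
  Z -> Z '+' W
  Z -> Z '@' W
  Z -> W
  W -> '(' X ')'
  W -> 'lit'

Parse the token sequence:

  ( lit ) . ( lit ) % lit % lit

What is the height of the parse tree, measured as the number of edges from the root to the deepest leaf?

9

[X [Y [Y [Z [W ( [X [Y [Z [W lit]]]] )]]] . [Z [W ( [X [Y [Z [W lit]]]] )]]] % [X [Y [Z [W lit]]] % [X [Y [Z [W lit]]]]]]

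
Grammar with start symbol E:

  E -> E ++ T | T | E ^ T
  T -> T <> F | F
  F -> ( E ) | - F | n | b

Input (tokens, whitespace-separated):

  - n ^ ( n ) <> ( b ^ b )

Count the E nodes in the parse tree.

[E [E [T [F - [F n]]]] ^ [T [T [F ( [E [T [F n]]] )]] <> [F ( [E [E [T [F b]]] ^ [T [F b]]] )]]]

5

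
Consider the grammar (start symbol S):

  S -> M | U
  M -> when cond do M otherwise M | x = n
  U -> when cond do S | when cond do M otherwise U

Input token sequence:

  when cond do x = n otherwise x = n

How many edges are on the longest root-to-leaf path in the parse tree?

3

[S [M when cond do [M x = n] otherwise [M x = n]]]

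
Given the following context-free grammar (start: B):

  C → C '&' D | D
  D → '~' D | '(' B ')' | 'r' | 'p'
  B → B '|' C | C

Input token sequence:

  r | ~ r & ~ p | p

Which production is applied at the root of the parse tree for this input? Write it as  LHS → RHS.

B → B '|' C

[B [B [B [C [D r]]] | [C [C [D ~ [D r]]] & [D ~ [D p]]]] | [C [D p]]]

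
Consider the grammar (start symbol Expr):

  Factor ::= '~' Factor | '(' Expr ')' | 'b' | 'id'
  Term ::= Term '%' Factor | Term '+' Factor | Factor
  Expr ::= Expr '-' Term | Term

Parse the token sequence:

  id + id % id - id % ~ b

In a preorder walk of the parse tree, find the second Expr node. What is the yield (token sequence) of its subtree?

[Expr [Expr [Term [Term [Term [Factor id]] + [Factor id]] % [Factor id]]] - [Term [Term [Factor id]] % [Factor ~ [Factor b]]]]

id + id % id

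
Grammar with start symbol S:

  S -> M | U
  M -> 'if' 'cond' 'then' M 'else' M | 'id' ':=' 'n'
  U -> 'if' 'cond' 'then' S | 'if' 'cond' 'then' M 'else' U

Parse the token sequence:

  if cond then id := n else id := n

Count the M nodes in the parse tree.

[S [M if cond then [M id := n] else [M id := n]]]

3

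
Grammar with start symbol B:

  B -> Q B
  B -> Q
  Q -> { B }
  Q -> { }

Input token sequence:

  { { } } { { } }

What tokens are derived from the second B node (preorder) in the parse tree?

{ }

[B [Q { [B [Q { }]] }] [B [Q { [B [Q { }]] }]]]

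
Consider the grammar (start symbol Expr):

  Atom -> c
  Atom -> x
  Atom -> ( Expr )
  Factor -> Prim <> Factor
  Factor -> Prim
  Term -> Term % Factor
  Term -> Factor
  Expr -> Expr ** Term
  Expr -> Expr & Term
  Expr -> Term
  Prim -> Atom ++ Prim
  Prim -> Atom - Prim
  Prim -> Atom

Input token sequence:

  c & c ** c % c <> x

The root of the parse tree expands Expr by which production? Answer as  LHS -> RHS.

[Expr [Expr [Expr [Term [Factor [Prim [Atom c]]]]] & [Term [Factor [Prim [Atom c]]]]] ** [Term [Term [Factor [Prim [Atom c]]]] % [Factor [Prim [Atom c]] <> [Factor [Prim [Atom x]]]]]]

Expr -> Expr ** Term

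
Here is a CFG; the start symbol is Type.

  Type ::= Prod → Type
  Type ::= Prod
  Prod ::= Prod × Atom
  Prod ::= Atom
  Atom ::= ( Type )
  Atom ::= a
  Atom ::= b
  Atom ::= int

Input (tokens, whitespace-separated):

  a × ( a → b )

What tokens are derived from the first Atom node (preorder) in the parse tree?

[Type [Prod [Prod [Atom a]] × [Atom ( [Type [Prod [Atom a]] → [Type [Prod [Atom b]]]] )]]]

a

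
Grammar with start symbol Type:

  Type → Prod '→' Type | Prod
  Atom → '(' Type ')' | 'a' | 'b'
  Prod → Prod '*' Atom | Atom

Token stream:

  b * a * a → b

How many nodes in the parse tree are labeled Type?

2

[Type [Prod [Prod [Prod [Atom b]] * [Atom a]] * [Atom a]] → [Type [Prod [Atom b]]]]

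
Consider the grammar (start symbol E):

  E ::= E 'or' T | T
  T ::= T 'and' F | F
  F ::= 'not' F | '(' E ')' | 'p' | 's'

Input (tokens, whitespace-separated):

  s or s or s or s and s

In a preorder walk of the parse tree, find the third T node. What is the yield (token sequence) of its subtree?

[E [E [E [E [T [F s]]] or [T [F s]]] or [T [F s]]] or [T [T [F s]] and [F s]]]

s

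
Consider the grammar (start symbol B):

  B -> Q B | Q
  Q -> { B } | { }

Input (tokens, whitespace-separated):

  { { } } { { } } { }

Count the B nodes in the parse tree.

5

[B [Q { [B [Q { }]] }] [B [Q { [B [Q { }]] }] [B [Q { }]]]]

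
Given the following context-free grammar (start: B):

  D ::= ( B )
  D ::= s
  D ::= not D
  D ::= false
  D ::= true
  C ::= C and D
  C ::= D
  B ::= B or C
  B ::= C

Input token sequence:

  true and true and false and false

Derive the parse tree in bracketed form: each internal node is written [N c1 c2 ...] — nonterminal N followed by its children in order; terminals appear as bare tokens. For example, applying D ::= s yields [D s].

B
C
C and D
C and D and D
C and D and D and D
D and D and D and D
true and D and D and D
true and true and D and D
true and true and false and D
true and true and false and false

[B [C [C [C [C [D true]] and [D true]] and [D false]] and [D false]]]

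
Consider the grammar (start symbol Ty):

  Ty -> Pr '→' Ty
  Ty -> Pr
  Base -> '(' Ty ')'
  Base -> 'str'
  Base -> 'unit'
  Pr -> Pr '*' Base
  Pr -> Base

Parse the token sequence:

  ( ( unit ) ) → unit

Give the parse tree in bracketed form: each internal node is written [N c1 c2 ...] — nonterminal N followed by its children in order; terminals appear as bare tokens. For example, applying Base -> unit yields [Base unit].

[Ty [Pr [Base ( [Ty [Pr [Base ( [Ty [Pr [Base unit]]] )]]] )]] → [Ty [Pr [Base unit]]]]

Ty
Pr → Ty
Base → Ty
( Ty ) → Ty
( Pr ) → Ty
( Base ) → Ty
( ( Ty ) ) → Ty
( ( Pr ) ) → Ty
( ( Base ) ) → Ty
( ( unit ) ) → Ty
( ( unit ) ) → Pr
( ( unit ) ) → Base
( ( unit ) ) → unit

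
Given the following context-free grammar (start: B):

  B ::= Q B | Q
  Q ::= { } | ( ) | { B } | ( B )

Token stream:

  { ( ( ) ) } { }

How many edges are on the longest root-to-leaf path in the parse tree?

6

[B [Q { [B [Q ( [B [Q ( )]] )]] }] [B [Q { }]]]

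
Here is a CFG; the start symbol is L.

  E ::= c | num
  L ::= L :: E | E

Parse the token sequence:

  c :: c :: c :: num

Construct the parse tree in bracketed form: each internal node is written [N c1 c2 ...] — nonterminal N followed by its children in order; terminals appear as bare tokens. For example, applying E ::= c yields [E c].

L
L :: E
L :: E :: E
L :: E :: E :: E
E :: E :: E :: E
c :: E :: E :: E
c :: c :: E :: E
c :: c :: c :: E
c :: c :: c :: num

[L [L [L [L [E c]] :: [E c]] :: [E c]] :: [E num]]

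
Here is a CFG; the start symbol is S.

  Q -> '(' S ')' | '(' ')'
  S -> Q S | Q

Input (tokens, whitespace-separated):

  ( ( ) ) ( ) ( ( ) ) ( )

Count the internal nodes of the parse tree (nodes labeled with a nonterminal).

12

[S [Q ( [S [Q ( )]] )] [S [Q ( )] [S [Q ( [S [Q ( )]] )] [S [Q ( )]]]]]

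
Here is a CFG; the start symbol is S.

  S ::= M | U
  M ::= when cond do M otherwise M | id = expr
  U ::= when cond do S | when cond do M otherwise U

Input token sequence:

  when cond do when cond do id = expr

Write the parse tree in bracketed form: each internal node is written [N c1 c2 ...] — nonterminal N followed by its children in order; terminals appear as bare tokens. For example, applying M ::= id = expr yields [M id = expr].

[S [U when cond do [S [U when cond do [S [M id = expr]]]]]]

S
U
when cond do S
when cond do U
when cond do when cond do S
when cond do when cond do M
when cond do when cond do id = expr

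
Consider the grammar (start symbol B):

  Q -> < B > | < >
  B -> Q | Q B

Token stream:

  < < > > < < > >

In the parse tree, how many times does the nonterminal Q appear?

4

[B [Q < [B [Q < >]] >] [B [Q < [B [Q < >]] >]]]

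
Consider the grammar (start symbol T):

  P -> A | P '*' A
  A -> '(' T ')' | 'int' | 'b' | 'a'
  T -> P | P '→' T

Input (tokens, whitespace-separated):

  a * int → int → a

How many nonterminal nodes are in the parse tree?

11

[T [P [P [A a]] * [A int]] → [T [P [A int]] → [T [P [A a]]]]]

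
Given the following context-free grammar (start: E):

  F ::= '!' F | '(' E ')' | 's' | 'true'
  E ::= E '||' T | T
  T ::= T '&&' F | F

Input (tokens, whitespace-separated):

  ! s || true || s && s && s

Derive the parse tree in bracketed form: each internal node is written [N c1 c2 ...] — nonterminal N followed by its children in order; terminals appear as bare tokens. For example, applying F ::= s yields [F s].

E
E || T
E || T || T
T || T || T
F || T || T
! F || T || T
! s || T || T
! s || F || T
! s || true || T
! s || true || T && F
! s || true || T && F && F
! s || true || F && F && F
! s || true || s && F && F
! s || true || s && s && F
! s || true || s && s && s

[E [E [E [T [F ! [F s]]]] || [T [F true]]] || [T [T [T [F s]] && [F s]] && [F s]]]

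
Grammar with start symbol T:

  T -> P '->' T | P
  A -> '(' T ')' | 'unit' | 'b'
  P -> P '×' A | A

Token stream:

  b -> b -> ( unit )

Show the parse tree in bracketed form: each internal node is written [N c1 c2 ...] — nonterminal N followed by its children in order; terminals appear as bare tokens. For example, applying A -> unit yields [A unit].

T
P -> T
A -> T
b -> T
b -> P -> T
b -> A -> T
b -> b -> T
b -> b -> P
b -> b -> A
b -> b -> ( T )
b -> b -> ( P )
b -> b -> ( A )
b -> b -> ( unit )

[T [P [A b]] -> [T [P [A b]] -> [T [P [A ( [T [P [A unit]]] )]]]]]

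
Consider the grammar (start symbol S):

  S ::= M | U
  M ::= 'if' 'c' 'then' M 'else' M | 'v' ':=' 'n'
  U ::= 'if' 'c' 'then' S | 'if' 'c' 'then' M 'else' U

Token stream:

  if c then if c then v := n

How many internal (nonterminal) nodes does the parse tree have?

6

[S [U if c then [S [U if c then [S [M v := n]]]]]]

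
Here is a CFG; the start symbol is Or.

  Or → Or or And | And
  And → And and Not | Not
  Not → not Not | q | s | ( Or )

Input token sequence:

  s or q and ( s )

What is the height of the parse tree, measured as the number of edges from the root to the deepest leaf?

[Or [Or [And [Not s]]] or [And [And [Not q]] and [Not ( [Or [And [Not s]]] )]]]

6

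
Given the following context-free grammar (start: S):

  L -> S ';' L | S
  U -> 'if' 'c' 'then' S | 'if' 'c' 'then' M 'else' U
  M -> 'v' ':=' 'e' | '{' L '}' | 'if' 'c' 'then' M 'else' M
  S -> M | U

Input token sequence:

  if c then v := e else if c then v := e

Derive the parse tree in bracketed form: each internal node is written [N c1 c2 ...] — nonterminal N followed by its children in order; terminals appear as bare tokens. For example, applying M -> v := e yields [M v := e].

S
U
if c then M else U
if c then v := e else U
if c then v := e else if c then S
if c then v := e else if c then M
if c then v := e else if c then v := e

[S [U if c then [M v := e] else [U if c then [S [M v := e]]]]]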